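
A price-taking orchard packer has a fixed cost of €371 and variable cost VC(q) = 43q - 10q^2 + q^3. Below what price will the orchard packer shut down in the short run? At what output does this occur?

Short-run supply begins at min AVC. From VC = 43q - 10q^2 + q^3, AVC = 43 - 10q + q^2.
At the minimum of AVC, MC = AVC. MC = 43 - 20q + 3q^2; setting MC = AVC gives 2q^2 - 10q = 0, so q = 5. min AVC = 18.
The firm shuts down for any P below €18.

€18 per unit, at q = 5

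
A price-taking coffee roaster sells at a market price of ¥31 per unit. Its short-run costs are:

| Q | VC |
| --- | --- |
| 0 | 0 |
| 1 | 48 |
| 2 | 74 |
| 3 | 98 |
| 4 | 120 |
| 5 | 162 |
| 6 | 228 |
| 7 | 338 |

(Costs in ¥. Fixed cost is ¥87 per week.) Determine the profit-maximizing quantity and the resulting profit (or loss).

Q = 4; profit = -¥83

Tabulate TR − TC: Q=0: -87; Q=1: -104; Q=2: -99; Q=3: -92; Q=4: -83; Q=5: -94; Q=6: -129; Q=7: -208.
Profit is maximized at Q = 4. AVC there is 120/4 = ¥30 ≤ P, so producing beats shutting down (which would give -¥87).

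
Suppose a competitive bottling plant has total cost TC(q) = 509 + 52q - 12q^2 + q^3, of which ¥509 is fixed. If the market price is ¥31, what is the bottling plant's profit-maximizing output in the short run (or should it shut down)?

Variable cost is VC = 52q - 12q^2 + q^3, so AVC = VC/q = 52 - 12q + q^2 and MC = dTC/dq = 52 - 24q + 3q^2.
The AVC parabola has its vertex at q = 12/2 = 6, where AVC = 52 - 12·6 + 6^2 = ¥16.
Because ¥31 ≥ ¥16, revenue can cover variable cost; the firm operates.
Set P = MC: 31 = 52 - 24q + 3q^2 → 21 - 24q + 3q^2 = 0. The roots are q = 1 and q = 7; the profit-maximizing output is on the rising part of MC, so q* = 7.
Check: AVC at q = 7 is ¥17 ≤ P, so revenue covers variable cost.
Profit = P·q − TC = 31·7 − 628 = -¥411, a loss, but smaller than the ¥509 fixed cost the firm would lose by shutting down.

Produce at q = 7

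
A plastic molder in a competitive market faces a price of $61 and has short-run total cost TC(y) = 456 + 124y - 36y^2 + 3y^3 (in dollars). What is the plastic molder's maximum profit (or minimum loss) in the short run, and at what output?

AVC = 124 - 36y + 3y^2; min AVC = $16 at y = 6. Since P = $61 ≥ min AVC, the firm produces.
With MC = 124 - 72y + 9y^2, P = MC on the upward-sloping part at y* = 7.
TR = 61·7 = 427. TC = 456 + 133 = 589. Profit = 427 − 589 = -$162.
That loss of $162 beats the $456 the firm would lose by shutting down; producing recovers $294 of fixed cost.

Profit = -$162 at y = 7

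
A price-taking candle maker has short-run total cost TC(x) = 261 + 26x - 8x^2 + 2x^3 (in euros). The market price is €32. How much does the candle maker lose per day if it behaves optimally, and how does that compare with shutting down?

Profit = -€225 at x = 3

AVC = 26 - 8x + 2x^2 has its minimum €18 at x = 2; price €32 clears that bar, so the firm operates.
MC = 26 - 16x + 6x^2. Setting P = MC and taking the root on the rising branch gives x* = 3.
TR = 32·3 = 96. TC = 261 + 60 = 321. Profit = 96 − 321 = -€225.
By producing, the firm covers all variable cost plus €36 of fixed cost; shutting down would lose the full €261.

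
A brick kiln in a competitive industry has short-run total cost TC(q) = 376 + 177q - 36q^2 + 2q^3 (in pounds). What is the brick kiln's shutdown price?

£15 per unit

The shutdown price is the minimum of AVC. VC = 177q - 36q^2 + 2q^3, so AVC = 177 - 36q + 2q^2.
At the minimum of AVC, MC = AVC. MC = 177 - 72q + 6q^2; setting MC = AVC gives 4q^2 - 36q = 0, so q = 9. min AVC = 15.
For P < £15 the firm produces nothing.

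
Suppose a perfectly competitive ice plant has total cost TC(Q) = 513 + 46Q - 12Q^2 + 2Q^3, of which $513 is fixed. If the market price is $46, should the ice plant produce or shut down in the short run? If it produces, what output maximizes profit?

Produce at Q = 4

From TC, MC = TC'(Q) = 46 - 24Q + 6Q^2 and AVC = VC/Q = 46 - 12Q + 2Q^2.
AVC is minimized where dAVC/dQ = -12 + 4Q = 0, at Q = 3; min AVC = 46 - 12·3 + 2·3^2 = $28.
P = $46 exceeds min AVC = $28, so the firm stays open.
P = MC gives -24Q + 6Q^2 = 0, with roots 0 and 4. Take the larger (rising MC): Q* = 4.
Check: AVC at Q = 4 is $30 ≤ P, so revenue covers variable cost.
Profit = P·Q − TC = 46·4 − 633 = -$449, a loss, but smaller than the $513 fixed cost the firm would lose by shutting down.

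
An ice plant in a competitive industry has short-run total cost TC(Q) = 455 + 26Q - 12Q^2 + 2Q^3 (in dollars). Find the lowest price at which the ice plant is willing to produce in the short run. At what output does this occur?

Short-run supply begins at min AVC. From VC = 26Q - 12Q^2 + 2Q^3, AVC = 26 - 12Q + 2Q^2.
dAVC/dQ = -12 + 4Q = 0 gives Q = 3. min AVC = 26 - 12·3 + 2·3^2 = 8.
For P < $8 the firm produces nothing.

$8 per unit, at Q = 3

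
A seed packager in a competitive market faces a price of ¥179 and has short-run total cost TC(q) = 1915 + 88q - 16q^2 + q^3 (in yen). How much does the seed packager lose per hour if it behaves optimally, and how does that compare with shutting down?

AVC = 88 - 16q + q^2 has its minimum ¥24 at q = 8; price ¥179 clears that bar, so the firm operates.
MC = 88 - 32q + 3q^2. Setting P = MC and taking the root on the rising branch gives q* = 13.
TR = 179·13 = 2327. TC = 1915 + 637 = 2552. Profit = 2327 − 2552 = -¥225.
By producing, the firm covers all variable cost plus ¥1690 of fixed cost; shutting down would lose the full ¥1915.

Profit = -¥225 at q = 13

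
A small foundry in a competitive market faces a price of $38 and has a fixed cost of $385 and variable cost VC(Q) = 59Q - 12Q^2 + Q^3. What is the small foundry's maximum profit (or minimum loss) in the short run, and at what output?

AVC = 59 - 12Q + Q^2 has its minimum $23 at Q = 6; price $38 clears that bar, so the firm operates.
MC = 59 - 24Q + 3Q^2. Setting P = MC and taking the root on the rising branch gives Q* = 7.
TR = 38·7 = 266. TC = 385 + 168 = 553. Profit = 266 − 553 = -$287.
By producing, the firm covers all variable cost plus $98 of fixed cost; shutting down would lose the full $385.

Profit = -$287 at Q = 7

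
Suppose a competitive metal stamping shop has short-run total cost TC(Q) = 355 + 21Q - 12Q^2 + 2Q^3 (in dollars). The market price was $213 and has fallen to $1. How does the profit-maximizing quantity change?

AVC = 21 - 12Q + 2Q^2, minimized at Q = 3 where min AVC = $3. MC = 21 - 24Q + 6Q^2.
At P = $213 ≥ min AVC, set P = MC on the rising branch: Q = 8.
At P = $1 < min AVC = $3, price no longer covers variable cost at any output, so the firm shuts down: Q = 0.

Output falls from 8 to 0 (the firm shuts down)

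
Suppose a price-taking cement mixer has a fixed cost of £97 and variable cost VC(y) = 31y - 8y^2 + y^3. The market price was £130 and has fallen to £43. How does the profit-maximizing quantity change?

MC = 31 - 16y + 3y^2; the shutdown threshold is min AVC = £15 (at y = 4).
At P = £130 ≥ min AVC, set P = MC on the rising branch: y = 9.
At P = £43 ≥ min AVC, set P = MC: y = 6. The firm stays open but cuts output.

Output falls from 9 to 6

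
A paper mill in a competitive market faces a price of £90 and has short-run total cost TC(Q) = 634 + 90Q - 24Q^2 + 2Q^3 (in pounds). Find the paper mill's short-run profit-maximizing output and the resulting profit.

Profit = -£122 at Q = 8

AVC = 90 - 24Q + 2Q^2; min AVC = £18 at Q = 6. Since P = £90 ≥ min AVC, the firm produces.
MC = 90 - 48Q + 6Q^2. Setting P = MC and taking the root on the rising branch gives Q* = 8.
TR = 90·8 = 720. TC = 634 + 208 = 842. Profit = 720 − 842 = -£122.
Shutting down would mean losing the fixed cost of £634, so operating at a loss of £122 is better by £512.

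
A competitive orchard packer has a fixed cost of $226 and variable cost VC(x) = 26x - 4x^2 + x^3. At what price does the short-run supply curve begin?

The firm shuts down when price falls below the minimum of average variable cost. AVC = VC/x = 26 - 4x + x^2.
dAVC/dx = -4 + 2x = 0 gives x = 2. min AVC = 26 - 4·2 + 2^2 = 22.
So the shutdown price is $22.

$22 per unit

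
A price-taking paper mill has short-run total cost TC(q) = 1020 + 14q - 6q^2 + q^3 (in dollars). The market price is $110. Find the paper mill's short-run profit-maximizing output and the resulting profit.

Profit = -$380 at q = 8

AVC = 14 - 6q + q^2; min AVC = $5 at q = 3. Since P = $110 ≥ min AVC, the firm produces.
MC = 14 - 12q + 3q^2. Setting P = MC and taking the root on the rising branch gives q* = 8.
TR = 110·8 = 880. TC = 1020 + 240 = 1260. Profit = 880 − 1260 = -$380.
By producing, the firm covers all variable cost plus $640 of fixed cost; shutting down would lose the full $1020.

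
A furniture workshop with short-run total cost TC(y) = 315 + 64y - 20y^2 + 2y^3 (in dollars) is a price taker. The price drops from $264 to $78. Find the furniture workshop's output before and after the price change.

Output falls from 10 to 7

MC = 64 - 40y + 6y^2; the shutdown threshold is min AVC = $14 (at y = 5).
With P = $264 above the shutdown price, P = MC gives y = 10.
At P = $78 ≥ min AVC, set P = MC: y = 7. The firm stays open but cuts output.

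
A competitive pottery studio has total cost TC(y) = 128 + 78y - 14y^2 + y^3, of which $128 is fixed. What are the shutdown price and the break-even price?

AVC = 78 - 14y + y^2; minimized at y = 7, giving min AVC = $29. That is the shutdown price.
ATC = 128/y + 78 - 14y + y^2. Setting dATC/dy = −128/y^2 − 14 + 2y = 0 gives y = 8 (since 2·8^3 − 14·8^2 = 128).
min ATC = 128/8 + 78 − 14·8 + 8^2 = $46. That is the break-even price.
For $29 ≤ P < $46 the firm produces at a loss; below $29 it shuts down.

Shutdown price = $29; break-even price = $46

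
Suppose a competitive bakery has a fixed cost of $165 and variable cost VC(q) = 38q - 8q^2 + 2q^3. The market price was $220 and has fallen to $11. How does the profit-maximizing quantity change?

AVC = 38 - 8q + 2q^2, minimized at q = 2 where min AVC = $30. MC = 38 - 16q + 6q^2.
With P = $220 above the shutdown price, P = MC gives q = 7.
At P = $11 < min AVC = $30, price no longer covers variable cost at any output, so the firm shuts down: q = 0.

Output falls from 7 to 0 (the firm shuts down)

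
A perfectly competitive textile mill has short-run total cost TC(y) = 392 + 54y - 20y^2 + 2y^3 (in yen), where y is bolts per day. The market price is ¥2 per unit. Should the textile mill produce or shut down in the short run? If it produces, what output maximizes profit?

Shut down

Strip out fixed cost: VC = 54y - 20y^2 + 2y^3. Then AVC = 54 - 20y + 2y^2 and MC = 54 - 40y + 6y^2.
The AVC parabola has its vertex at y = 20/4 = 5, where AVC = 54 - 20·5 + 2·5^2 = ¥4.
Since P = ¥2 < min AVC = ¥4, price fails to cover variable cost at any output.
Shutting down limits the loss to fixed cost, ¥392.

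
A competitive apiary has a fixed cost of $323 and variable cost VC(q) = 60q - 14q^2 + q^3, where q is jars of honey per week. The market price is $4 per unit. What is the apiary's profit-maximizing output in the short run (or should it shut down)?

From TC, MC = TC'(q) = 60 - 28q + 3q^2 and AVC = VC/q = 60 - 14q + q^2.
The AVC parabola has its vertex at q = 14/2 = 7, where AVC = 60 - 14·7 + 7^2 = $11.
P = $4 lies below min AVC = $11; no output level covers variable cost.
The firm minimizes its loss by shutting down and losing only its fixed cost of $323.

Shut down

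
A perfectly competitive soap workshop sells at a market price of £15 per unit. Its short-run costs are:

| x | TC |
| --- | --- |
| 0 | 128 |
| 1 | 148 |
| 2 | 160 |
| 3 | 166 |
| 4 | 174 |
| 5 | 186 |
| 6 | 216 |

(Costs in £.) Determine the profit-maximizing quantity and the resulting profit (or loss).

Compute π = P·x − TC at each output: x=0: -128; x=1: -133; x=2: -130; x=3: -121; x=4: -114; x=5: -111; x=6: -126.
Profit is maximized at x = 5. AVC there is 58/5 = £11.60 ≤ P, so producing beats shutting down (which would give -£128).

x = 5; profit = -£111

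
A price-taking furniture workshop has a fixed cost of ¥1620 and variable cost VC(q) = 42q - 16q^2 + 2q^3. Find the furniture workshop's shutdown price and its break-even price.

Shutdown price = min AVC. AVC = 42 - 16q + 2q^2, with vertex at q = 4 and minimum ¥10.
ATC = 1620/q + 42 - 16q + 2q^2. Setting dATC/dq = −1620/q^2 − 16 + 4q = 0 gives q = 9 (since 4·9^3 − 16·9^2 = 1620).
min ATC = 1620/9 + 42 − 16·9 + 2·9^2 = ¥240. That is the break-even price.
Between these two prices the firm operates at a loss; above ¥240 it earns a profit.

Shutdown price = ¥10; break-even price = ¥240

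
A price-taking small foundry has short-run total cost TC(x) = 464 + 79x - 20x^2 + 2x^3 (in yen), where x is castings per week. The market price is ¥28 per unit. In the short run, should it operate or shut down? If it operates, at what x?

Strip out fixed cost: VC = 79x - 20x^2 + 2x^3. Then AVC = 79 - 20x + 2x^2 and MC = 79 - 40x + 6x^2.
AVC is minimized where dAVC/dx = -20 + 4x = 0, at x = 5; min AVC = 79 - 20·5 + 2·5^2 = ¥29.
P = ¥28 lies below min AVC = ¥29; no output level covers variable cost.
Best response: produce nothing and absorb the ¥464 fixed cost.

Shut down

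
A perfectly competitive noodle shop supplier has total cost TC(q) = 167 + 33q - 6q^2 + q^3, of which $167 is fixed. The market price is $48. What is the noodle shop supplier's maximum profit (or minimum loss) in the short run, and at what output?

AVC = 33 - 6q + q^2 has its minimum $24 at q = 3; price $48 clears that bar, so the firm operates.
MC = 33 - 12q + 3q^2. Setting P = MC and taking the root on the rising branch gives q* = 5.
TR = 48·5 = 240. TC = 167 + 140 = 307. Profit = 240 − 307 = -$67.
Shutting down would mean losing the fixed cost of $167, so operating at a loss of $67 is better by $100.

Profit = -$67 at q = 5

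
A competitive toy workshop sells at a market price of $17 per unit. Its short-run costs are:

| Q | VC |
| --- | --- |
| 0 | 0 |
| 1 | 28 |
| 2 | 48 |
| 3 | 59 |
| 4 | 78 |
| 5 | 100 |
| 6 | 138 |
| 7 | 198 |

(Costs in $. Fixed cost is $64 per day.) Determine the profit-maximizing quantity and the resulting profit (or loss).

Tabulate TR − TC: Q=0: -64; Q=1: -75; Q=2: -78; Q=3: -72; Q=4: -74; Q=5: -79; Q=6: -100; Q=7: -143.
Profit is highest at Q = 0. Equivalently, the lowest AVC in the table is 78/4 ≈ $19.50 at Q = 4, and P = $17 falls below it — price never covers variable cost, so the firm shuts down and loses only its fixed cost.

Q = 0 (shut down); profit = -$64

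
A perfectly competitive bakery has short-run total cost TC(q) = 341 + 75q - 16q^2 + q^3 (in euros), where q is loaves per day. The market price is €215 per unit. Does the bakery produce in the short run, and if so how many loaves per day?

Variable cost is VC = 75q - 16q^2 + q^3, so AVC = VC/q = 75 - 16q + q^2 and MC = dTC/dq = 75 - 32q + 3q^2.
AVC hits its minimum where MC = AVC, at q = 8, giving min AVC = 75 - 16·8 + 8^2 = €11.
Since P = €215 ≥ min AVC = €11, price covers variable cost and the firm should produce.
Solving P = MC: -140 - 32q + 3q^2 = 0 ⇒ q = -10/3 or 14. On the upward-sloping branch, q* = 14.
Check: AVC at q = 14 is €47 ≤ P, so revenue covers variable cost.
Profit = P·q − TC = 215·14 − 999 = €2011.

Produce at q = 14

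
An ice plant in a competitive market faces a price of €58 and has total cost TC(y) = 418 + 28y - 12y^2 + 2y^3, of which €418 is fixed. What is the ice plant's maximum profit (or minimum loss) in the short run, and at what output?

AVC = 28 - 12y + 2y^2 has its minimum €10 at y = 3; price €58 clears that bar, so the firm operates.
With MC = 28 - 24y + 6y^2, P = MC on the upward-sloping part at y* = 5.
TR = 58·5 = 290. TC = 418 + 90 = 508. Profit = 290 − 508 = -€218.
By producing, the firm covers all variable cost plus €200 of fixed cost; shutting down would lose the full €418.

Profit = -€218 at y = 5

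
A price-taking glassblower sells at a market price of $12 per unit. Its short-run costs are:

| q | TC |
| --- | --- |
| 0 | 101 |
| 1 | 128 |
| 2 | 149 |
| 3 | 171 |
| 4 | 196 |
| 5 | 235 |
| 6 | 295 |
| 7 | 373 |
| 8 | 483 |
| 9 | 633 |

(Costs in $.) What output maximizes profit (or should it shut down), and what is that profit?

Profit at each row (π = 12q − TC): q=0: -101; q=1: -116; q=2: -125; q=3: -135; q=4: -148; q=5: -175; q=6: -223; q=7: -289; q=8: -387; q=9: -525.
Profit is highest at q = 0. Equivalently, the lowest AVC in the table is 70/3 ≈ $23.33 at q = 3, and P = $12 falls below it — price never covers variable cost, so the firm shuts down and loses only its fixed cost.

q = 0 (shut down); profit = -$101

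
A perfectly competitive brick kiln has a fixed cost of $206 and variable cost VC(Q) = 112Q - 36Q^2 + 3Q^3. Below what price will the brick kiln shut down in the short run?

$4 per unit

Short-run supply begins at min AVC. From VC = 112Q - 36Q^2 + 3Q^3, AVC = 112 - 36Q + 3Q^2.
At the minimum of AVC, MC = AVC. MC = 112 - 72Q + 9Q^2; setting MC = AVC gives 6Q^2 - 36Q = 0, so Q = 6. min AVC = 4.
So the shutdown price is $4.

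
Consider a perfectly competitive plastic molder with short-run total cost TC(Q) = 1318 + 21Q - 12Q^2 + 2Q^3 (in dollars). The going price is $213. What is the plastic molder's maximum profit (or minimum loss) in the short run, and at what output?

AVC = 21 - 12Q + 2Q^2; min AVC = $3 at Q = 3. Since P = $213 ≥ min AVC, the firm produces.
With MC = 21 - 24Q + 6Q^2, P = MC on the upward-sloping part at Q* = 8.
TR = 213·8 = 1704. TC = 1318 + 424 = 1742. Profit = 1704 − 1742 = -$38.
By producing, the firm covers all variable cost plus $1280 of fixed cost; shutting down would lose the full $1318.

Profit = -$38 at Q = 8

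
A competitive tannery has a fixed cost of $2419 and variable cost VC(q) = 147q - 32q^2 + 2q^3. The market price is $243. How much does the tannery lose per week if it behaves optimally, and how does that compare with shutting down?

AVC = 147 - 32q + 2q^2 has its minimum $19 at q = 8; price $243 clears that bar, so the firm operates.
MC = 147 - 64q + 6q^2. Setting P = MC and taking the root on the rising branch gives q* = 12.
TR = 243·12 = 2916. TC = 2419 + 612 = 3031. Profit = 2916 − 3031 = -$115.
That loss of $115 beats the $2419 the firm would lose by shutting down; producing recovers $2304 of fixed cost.

Profit = -$115 at q = 12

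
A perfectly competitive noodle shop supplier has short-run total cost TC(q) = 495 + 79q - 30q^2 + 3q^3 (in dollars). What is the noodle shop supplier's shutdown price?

$4 per unit

The shutdown price is the minimum of AVC. VC = 79q - 30q^2 + 3q^3, so AVC = 79 - 30q + 3q^2.
dAVC/dq = -30 + 6q = 0 gives q = 5. min AVC = 79 - 30·5 + 3·5^2 = 4.
The firm shuts down for any P below $4.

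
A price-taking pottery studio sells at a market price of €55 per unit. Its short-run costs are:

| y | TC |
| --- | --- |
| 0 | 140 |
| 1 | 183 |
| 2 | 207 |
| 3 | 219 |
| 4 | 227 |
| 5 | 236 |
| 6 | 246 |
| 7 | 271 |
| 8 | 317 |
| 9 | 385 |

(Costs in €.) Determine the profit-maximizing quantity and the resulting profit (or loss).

y = 8; profit = €123

Profit at each row (π = 55y − TC): y=0: -140; y=1: -128; y=2: -97; y=3: -54; y=4: -7; y=5: 39; y=6: 84; y=7: 114; y=8: 123; y=9: 110.
Profit is maximized at y = 8. AVC there is 177/8 = €22.12 ≤ P, so producing beats shutting down (which would give -€140).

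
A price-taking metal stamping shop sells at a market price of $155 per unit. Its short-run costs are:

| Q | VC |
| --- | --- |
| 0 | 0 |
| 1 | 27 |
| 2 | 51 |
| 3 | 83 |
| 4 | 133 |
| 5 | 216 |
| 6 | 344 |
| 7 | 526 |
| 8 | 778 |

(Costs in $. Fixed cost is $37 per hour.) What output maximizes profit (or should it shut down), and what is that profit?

Profit at each row (π = 155Q − TC): Q=0: -37; Q=1: 91; Q=2: 222; Q=3: 345; Q=4: 450; Q=5: 522; Q=6: 549; Q=7: 522; Q=8: 425.
Profit is maximized at Q = 6. AVC there is 344/6 = $57.33 ≤ P, so producing beats shutting down (which would give -$37).

Q = 6; profit = $549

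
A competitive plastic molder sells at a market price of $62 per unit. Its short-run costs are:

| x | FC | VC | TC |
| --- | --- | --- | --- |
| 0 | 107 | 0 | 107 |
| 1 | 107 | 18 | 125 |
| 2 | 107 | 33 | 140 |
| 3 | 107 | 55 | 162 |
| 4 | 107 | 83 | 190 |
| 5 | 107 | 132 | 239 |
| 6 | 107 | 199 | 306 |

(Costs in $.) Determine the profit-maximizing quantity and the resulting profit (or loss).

Profit at each row (π = 62x − TC): x=0: -107; x=1: -63; x=2: -16; x=3: 24; x=4: 58; x=5: 71; x=6: 66.
Profit is maximized at x = 5. AVC there is 132/5 = $26.40 ≤ P, so producing beats shutting down (which would give -$107).

x = 5; profit = $71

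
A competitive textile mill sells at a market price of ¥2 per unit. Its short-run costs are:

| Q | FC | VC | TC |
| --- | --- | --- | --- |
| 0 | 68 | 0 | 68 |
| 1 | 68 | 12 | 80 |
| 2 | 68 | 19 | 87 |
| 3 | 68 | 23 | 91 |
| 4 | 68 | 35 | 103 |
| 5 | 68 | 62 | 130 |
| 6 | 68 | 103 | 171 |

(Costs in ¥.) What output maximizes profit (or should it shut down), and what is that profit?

Q = 0 (shut down); profit = -¥68

Tabulate TR − TC: Q=0: -68; Q=1: -78; Q=2: -83; Q=3: -85; Q=4: -95; Q=5: -120; Q=6: -159.
Profit is highest at Q = 0. Equivalently, the lowest AVC in the table is 23/3 ≈ ¥7.67 at Q = 3, and P = ¥2 falls below it — price never covers variable cost, so the firm shuts down and loses only its fixed cost.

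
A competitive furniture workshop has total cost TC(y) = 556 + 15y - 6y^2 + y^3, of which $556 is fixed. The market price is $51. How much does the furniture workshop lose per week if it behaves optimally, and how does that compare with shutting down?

Profit = -$340 at y = 6

AVC = 15 - 6y + y^2 has its minimum $6 at y = 3; price $51 clears that bar, so the firm operates.
MC = 15 - 12y + 3y^2. Setting P = MC and taking the root on the rising branch gives y* = 6.
TR = 51·6 = 306. TC = 556 + 90 = 646. Profit = 306 − 646 = -$340.
By producing, the firm covers all variable cost plus $216 of fixed cost; shutting down would lose the full $556.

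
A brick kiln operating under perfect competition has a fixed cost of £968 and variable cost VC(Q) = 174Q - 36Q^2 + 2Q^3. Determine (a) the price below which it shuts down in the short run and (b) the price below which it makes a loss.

AVC = 174 - 36Q + 2Q^2; minimized at Q = 9, giving min AVC = £12. That is the shutdown price.
ATC = 968/Q + 174 - 36Q + 2Q^2. Setting dATC/dQ = −968/Q^2 − 36 + 4Q = 0 gives Q = 11 (since 4·11^3 − 36·11^2 = 968).
min ATC = 968/11 + 174 − 36·11 + 2·11^2 = £108. That is the break-even price.
Between these two prices the firm operates at a loss; above £108 it earns a profit.

Shutdown price = £12; break-even price = £108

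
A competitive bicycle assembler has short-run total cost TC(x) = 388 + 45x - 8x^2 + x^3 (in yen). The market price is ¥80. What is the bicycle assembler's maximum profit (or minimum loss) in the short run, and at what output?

Profit = -¥94 at x = 7

AVC = 45 - 8x + x^2 has its minimum ¥29 at x = 4; price ¥80 clears that bar, so the firm operates.
MC = 45 - 16x + 3x^2. Setting P = MC and taking the root on the rising branch gives x* = 7.
TR = 80·7 = 560. TC = 388 + 266 = 654. Profit = 560 − 654 = -¥94.
Shutting down would mean losing the fixed cost of ¥388, so operating at a loss of ¥94 is better by ¥294.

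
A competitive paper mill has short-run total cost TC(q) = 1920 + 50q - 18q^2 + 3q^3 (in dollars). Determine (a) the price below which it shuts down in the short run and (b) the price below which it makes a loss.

AVC = 50 - 18q + 3q^2; minimized at q = 3, giving min AVC = $23. That is the shutdown price.
ATC = 1920/q + 50 - 18q + 3q^2. Setting dATC/dq = −1920/q^2 − 18 + 6q = 0 gives q = 8 (since 6·8^3 − 18·8^2 = 1920).
min ATC = 1920/8 + 50 − 18·8 + 3·8^2 = $338. That is the break-even price.
Between these two prices the firm operates at a loss; above $338 it earns a profit.

Shutdown price = $23; break-even price = $338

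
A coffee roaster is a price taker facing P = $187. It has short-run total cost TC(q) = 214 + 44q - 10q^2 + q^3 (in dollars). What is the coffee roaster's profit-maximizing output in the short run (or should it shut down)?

Variable cost is VC = 44q - 10q^2 + q^3, so AVC = VC/q = 44 - 10q + q^2 and MC = dTC/dq = 44 - 20q + 3q^2.
AVC is minimized where dAVC/dq = -10 + 2q = 0, at q = 5; min AVC = 44 - 10·5 + 5^2 = $19.
P = $187 exceeds min AVC = $19, so the firm stays open.
P = MC gives -143 - 20q + 3q^2 = 0, with roots -13/3 and 11. Take the larger (rising MC): q* = 11.
Check: AVC at q = 11 is $55 ≤ P, so revenue covers variable cost.
Profit = P·q − TC = 187·11 − 819 = $1238.

Produce at q = 11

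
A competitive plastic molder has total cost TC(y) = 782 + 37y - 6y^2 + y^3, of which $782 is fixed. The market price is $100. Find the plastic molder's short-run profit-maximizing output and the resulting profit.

Profit = -$390 at y = 7

AVC = 37 - 6y + y^2; min AVC = $28 at y = 3. Since P = $100 ≥ min AVC, the firm produces.
With MC = 37 - 12y + 3y^2, P = MC on the upward-sloping part at y* = 7.
TR = 100·7 = 700. TC = 782 + 308 = 1090. Profit = 700 − 1090 = -$390.
By producing, the firm covers all variable cost plus $392 of fixed cost; shutting down would lose the full $782.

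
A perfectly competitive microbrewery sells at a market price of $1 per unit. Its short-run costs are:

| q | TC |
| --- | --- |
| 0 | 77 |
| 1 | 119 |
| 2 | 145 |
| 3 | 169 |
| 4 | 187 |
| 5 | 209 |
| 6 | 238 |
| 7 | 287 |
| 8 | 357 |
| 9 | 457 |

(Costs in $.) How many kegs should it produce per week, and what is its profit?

Compute π = P·q − TC at each output: q=0: -77; q=1: -118; q=2: -143; q=3: -166; q=4: -183; q=5: -204; q=6: -232; q=7: -280; q=8: -349; q=9: -448.
Profit is highest at q = 0. Equivalently, the lowest AVC in the table is 132/5 ≈ $26.40 at q = 5, and P = $1 falls below it — price never covers variable cost, so the firm shuts down and loses only its fixed cost.

q = 0 (shut down); profit = -$77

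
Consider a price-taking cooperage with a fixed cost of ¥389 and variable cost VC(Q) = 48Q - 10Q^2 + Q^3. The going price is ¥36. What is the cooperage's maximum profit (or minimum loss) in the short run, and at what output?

AVC = 48 - 10Q + Q^2; min AVC = ¥23 at Q = 5. Since P = ¥36 ≥ min AVC, the firm produces.
With MC = 48 - 20Q + 3Q^2, P = MC on the upward-sloping part at Q* = 6.
TR = 36·6 = 216. TC = 389 + 144 = 533. Profit = 216 − 533 = -¥317.
Shutting down would mean losing the fixed cost of ¥389, so operating at a loss of ¥317 is better by ¥72.

Profit = -¥317 at Q = 6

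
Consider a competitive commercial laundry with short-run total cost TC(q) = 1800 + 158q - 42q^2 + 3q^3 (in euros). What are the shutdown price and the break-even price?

Shutdown price = €11; break-even price = €218

AVC = 158 - 42q + 3q^2; minimized at q = 7, giving min AVC = €11. That is the shutdown price.
ATC = 1800/q + 158 - 42q + 3q^2. Setting dATC/dq = −1800/q^2 − 42 + 6q = 0 gives q = 10 (since 6·10^3 − 42·10^2 = 1800).
min ATC = 1800/10 + 158 − 42·10 + 3·10^2 = €218. That is the break-even price.
For €11 ≤ P < €218 the firm produces at a loss; below €11 it shuts down.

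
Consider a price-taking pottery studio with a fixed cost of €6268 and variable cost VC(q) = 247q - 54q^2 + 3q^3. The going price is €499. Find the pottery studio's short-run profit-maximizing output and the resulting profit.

Profit = -€388 at q = 14

AVC = 247 - 54q + 3q^2 has its minimum €4 at q = 9; price €499 clears that bar, so the firm operates.
With MC = 247 - 108q + 9q^2, P = MC on the upward-sloping part at q* = 14.
TR = 499·14 = 6986. TC = 6268 + 1106 = 7374. Profit = 6986 − 7374 = -€388.
By producing, the firm covers all variable cost plus €5880 of fixed cost; shutting down would lose the full €6268.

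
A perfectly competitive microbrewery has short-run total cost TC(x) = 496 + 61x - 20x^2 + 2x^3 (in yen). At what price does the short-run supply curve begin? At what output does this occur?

¥11 per unit, at x = 5

Short-run supply begins at min AVC. From VC = 61x - 20x^2 + 2x^3, AVC = 61 - 20x + 2x^2.
At the minimum of AVC, MC = AVC. MC = 61 - 40x + 6x^2; setting MC = AVC gives 4x^2 - 20x = 0, so x = 5. min AVC = 11.
For P < ¥11 the firm produces nothing.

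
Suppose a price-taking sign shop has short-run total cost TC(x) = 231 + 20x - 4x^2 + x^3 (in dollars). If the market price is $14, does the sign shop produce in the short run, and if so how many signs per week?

From TC, MC = TC'(x) = 20 - 8x + 3x^2 and AVC = VC/x = 20 - 4x + x^2.
The AVC parabola has its vertex at x = 4/2 = 2, where AVC = 20 - 4·2 + 2^2 = $16.
With P < min AVC ($14 < $16), every unit sold adds to the loss.
Shutting down limits the loss to fixed cost, $231.

Shut down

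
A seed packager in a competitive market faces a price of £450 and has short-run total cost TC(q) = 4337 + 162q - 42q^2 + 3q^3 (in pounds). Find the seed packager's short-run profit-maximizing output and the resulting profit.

AVC = 162 - 42q + 3q^2; min AVC = £15 at q = 7. Since P = £450 ≥ min AVC, the firm produces.
MC = 162 - 84q + 9q^2. Setting P = MC and taking the root on the rising branch gives q* = 12.
TR = 450·12 = 5400. TC = 4337 + 1080 = 5417. Profit = 5400 − 5417 = -£17.
Shutting down would mean losing the fixed cost of £4337, so operating at a loss of £17 is better by £4320.

Profit = -£17 at q = 12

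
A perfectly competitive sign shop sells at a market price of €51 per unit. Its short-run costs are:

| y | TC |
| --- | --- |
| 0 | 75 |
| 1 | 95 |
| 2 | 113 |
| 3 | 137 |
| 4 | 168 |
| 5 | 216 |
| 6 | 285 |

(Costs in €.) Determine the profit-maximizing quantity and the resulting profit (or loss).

Profit at each row (π = 51y − TC): y=0: -75; y=1: -44; y=2: -11; y=3: 16; y=4: 36; y=5: 39; y=6: 21.
Profit is maximized at y = 5. AVC there is 141/5 = €28.20 ≤ P, so producing beats shutting down (which would give -€75).

y = 5; profit = €39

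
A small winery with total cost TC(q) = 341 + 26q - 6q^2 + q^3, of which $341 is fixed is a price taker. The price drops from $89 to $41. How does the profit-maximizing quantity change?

Output falls from 7 to 5

MC = 26 - 12q + 3q^2; the shutdown threshold is min AVC = $17 (at q = 3).
With P = $89 above the shutdown price, P = MC gives q = 7.
At P = $41 ≥ min AVC, set P = MC: q = 5. The firm stays open but cuts output.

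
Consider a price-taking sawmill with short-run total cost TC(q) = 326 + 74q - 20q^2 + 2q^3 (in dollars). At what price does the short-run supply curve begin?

The firm shuts down when price falls below the minimum of average variable cost. AVC = VC/q = 74 - 20q + 2q^2.
dAVC/dq = -20 + 4q = 0 gives q = 5. min AVC = 74 - 20·5 + 2·5^2 = 24.
For P < $24 the firm produces nothing.

$24 per unit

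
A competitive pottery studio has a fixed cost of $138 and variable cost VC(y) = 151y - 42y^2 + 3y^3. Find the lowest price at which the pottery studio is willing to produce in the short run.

The shutdown price is the minimum of AVC. VC = 151y - 42y^2 + 3y^3, so AVC = 151 - 42y + 3y^2.
At the minimum of AVC, MC = AVC. MC = 151 - 84y + 9y^2; setting MC = AVC gives 6y^2 - 42y = 0, so y = 7. min AVC = 4.
For P < $4 the firm produces nothing.

$4 per unit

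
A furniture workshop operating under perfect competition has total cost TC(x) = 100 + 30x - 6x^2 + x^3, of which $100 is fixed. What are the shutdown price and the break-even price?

Shutdown price = min AVC. AVC = 30 - 6x + x^2, with vertex at x = 3 and minimum $21.
ATC = 100/x + 30 - 6x + x^2. Setting dATC/dx = −100/x^2 − 6 + 2x = 0 gives x = 5 (since 2·5^3 − 6·5^2 = 100).
min ATC = 100/5 + 30 − 6·5 + 5^2 = $45. That is the break-even price.
Between these two prices the firm operates at a loss; above $45 it earns a profit.

Shutdown price = $21; break-even price = $45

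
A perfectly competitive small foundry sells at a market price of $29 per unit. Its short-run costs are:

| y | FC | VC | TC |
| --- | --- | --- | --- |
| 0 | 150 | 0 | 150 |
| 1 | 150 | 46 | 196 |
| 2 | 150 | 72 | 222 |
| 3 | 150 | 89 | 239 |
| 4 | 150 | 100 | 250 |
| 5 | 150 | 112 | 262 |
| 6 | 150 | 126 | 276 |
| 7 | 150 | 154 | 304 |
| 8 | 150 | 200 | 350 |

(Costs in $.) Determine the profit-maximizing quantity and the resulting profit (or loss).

y = 7; profit = -$101

Profit at each row (π = 29y − TC): y=0: -150; y=1: -167; y=2: -164; y=3: -152; y=4: -134; y=5: -117; y=6: -102; y=7: -101; y=8: -118.
Profit is maximized at y = 7. AVC there is 154/7 = $22 ≤ P, so producing beats shutting down (which would give -$150).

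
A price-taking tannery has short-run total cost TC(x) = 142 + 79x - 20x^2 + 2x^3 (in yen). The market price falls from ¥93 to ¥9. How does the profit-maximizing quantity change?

MC = 79 - 40x + 6x^2; the shutdown threshold is min AVC = ¥29 (at x = 5).
At P = ¥93 ≥ min AVC, set P = MC on the rising branch: x = 7.
At P = ¥9 < min AVC = ¥29, price no longer covers variable cost at any output, so the firm shuts down: x = 0.

Output falls from 7 to 0 (the firm shuts down)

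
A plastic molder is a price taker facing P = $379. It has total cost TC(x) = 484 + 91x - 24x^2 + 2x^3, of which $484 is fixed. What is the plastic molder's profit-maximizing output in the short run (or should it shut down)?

Produce at x = 12

From TC, MC = TC'(x) = 91 - 48x + 6x^2 and AVC = VC/x = 91 - 24x + 2x^2.
AVC hits its minimum where MC = AVC, at x = 6, giving min AVC = 91 - 24·6 + 2·6^2 = $19.
P = $379 exceeds min AVC = $19, so the firm stays open.
P = MC gives -288 - 48x + 6x^2 = 0, with roots -4 and 12. Take the larger (rising MC): x* = 12.
Check: AVC at x = 12 is $91 ≤ P, so revenue covers variable cost.
Profit = P·x − TC = 379·12 − 1576 = $2972.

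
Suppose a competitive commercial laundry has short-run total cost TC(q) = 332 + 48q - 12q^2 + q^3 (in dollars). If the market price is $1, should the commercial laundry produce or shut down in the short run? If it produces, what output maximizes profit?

Shut down

From TC, MC = TC'(q) = 48 - 24q + 3q^2 and AVC = VC/q = 48 - 12q + q^2.
AVC is minimized where dAVC/dq = -12 + 2q = 0, at q = 6; min AVC = 48 - 12·6 + 6^2 = $12.
With P < min AVC ($1 < $12), every unit sold adds to the loss.
Best response: produce nothing and absorb the $332 fixed cost.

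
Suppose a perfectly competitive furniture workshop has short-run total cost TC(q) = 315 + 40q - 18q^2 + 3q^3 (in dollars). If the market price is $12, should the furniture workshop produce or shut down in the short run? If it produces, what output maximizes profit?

From TC, MC = TC'(q) = 40 - 36q + 9q^2 and AVC = VC/q = 40 - 18q + 3q^2.
The AVC parabola has its vertex at q = 18/6 = 3, where AVC = 40 - 18·3 + 3·3^2 = $13.
With P < min AVC ($12 < $13), every unit sold adds to the loss.
Shutting down limits the loss to fixed cost, $315.

Shut down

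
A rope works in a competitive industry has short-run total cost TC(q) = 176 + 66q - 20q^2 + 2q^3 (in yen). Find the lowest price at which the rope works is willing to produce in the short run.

Short-run supply begins at min AVC. From VC = 66q - 20q^2 + 2q^3, AVC = 66 - 20q + 2q^2.
dAVC/dq = -20 + 4q = 0 gives q = 5. min AVC = 66 - 20·5 + 2·5^2 = 16.
For P < ¥16 the firm produces nothing.

¥16 per unit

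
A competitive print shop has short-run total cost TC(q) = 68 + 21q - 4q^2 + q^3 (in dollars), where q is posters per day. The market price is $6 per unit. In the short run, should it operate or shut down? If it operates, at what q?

Shut down

Strip out fixed cost: VC = 21q - 4q^2 + q^3. Then AVC = 21 - 4q + q^2 and MC = 21 - 8q + 3q^2.
AVC is minimized where dAVC/dq = -4 + 2q = 0, at q = 2; min AVC = 21 - 4·2 + 2^2 = $17.
Since P = $6 < min AVC = $17, price fails to cover variable cost at any output.
The firm minimizes its loss by shutting down and losing only its fixed cost of $68.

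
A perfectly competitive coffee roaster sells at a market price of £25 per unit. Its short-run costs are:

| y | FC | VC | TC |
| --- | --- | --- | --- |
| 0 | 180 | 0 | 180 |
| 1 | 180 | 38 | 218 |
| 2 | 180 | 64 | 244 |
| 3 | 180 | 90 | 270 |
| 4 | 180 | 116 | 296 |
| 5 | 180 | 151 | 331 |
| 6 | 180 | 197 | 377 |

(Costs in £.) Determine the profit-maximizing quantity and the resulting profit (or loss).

y = 0 (shut down); profit = -£180

Tabulate TR − TC: y=0: -180; y=1: -193; y=2: -194; y=3: -195; y=4: -196; y=5: -206; y=6: -227.
Profit is highest at y = 0. Equivalently, the lowest AVC in the table is 116/4 ≈ £29 at y = 4, and P = £25 falls below it — price never covers variable cost, so the firm shuts down and loses only its fixed cost.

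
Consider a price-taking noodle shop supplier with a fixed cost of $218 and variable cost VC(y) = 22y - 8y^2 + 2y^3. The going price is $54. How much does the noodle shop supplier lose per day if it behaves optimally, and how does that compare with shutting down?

AVC = 22 - 8y + 2y^2; min AVC = $14 at y = 2. Since P = $54 ≥ min AVC, the firm produces.
MC = 22 - 16y + 6y^2. Setting P = MC and taking the root on the rising branch gives y* = 4.
TR = 54·4 = 216. TC = 218 + 88 = 306. Profit = 216 − 306 = -$90.
By producing, the firm covers all variable cost plus $128 of fixed cost; shutting down would lose the full $218.

Profit = -$90 at y = 4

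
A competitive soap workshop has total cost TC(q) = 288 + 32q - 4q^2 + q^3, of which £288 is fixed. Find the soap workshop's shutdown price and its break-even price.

AVC = 32 - 4q + q^2; minimized at q = 2, giving min AVC = £28. That is the shutdown price.
ATC = 288/q + 32 - 4q + q^2. Setting dATC/dq = −288/q^2 − 4 + 2q = 0 gives q = 6 (since 2·6^3 − 4·6^2 = 288).
min ATC = 288/6 + 32 − 4·6 + 6^2 = £92. That is the break-even price.
For £28 ≤ P < £92 the firm produces at a loss; below £28 it shuts down.

Shutdown price = £28; break-even price = £92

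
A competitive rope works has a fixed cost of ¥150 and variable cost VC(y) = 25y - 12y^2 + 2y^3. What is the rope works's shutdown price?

The shutdown price is the minimum of AVC. VC = 25y - 12y^2 + 2y^3, so AVC = 25 - 12y + 2y^2.
dAVC/dy = -12 + 4y = 0 gives y = 3. min AVC = 25 - 12·3 + 2·3^2 = 7.
So the shutdown price is ¥7.

¥7 per unit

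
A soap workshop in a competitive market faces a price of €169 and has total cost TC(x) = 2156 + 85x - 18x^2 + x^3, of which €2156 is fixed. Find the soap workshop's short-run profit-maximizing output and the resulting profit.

Profit = -€196 at x = 14

AVC = 85 - 18x + x^2; min AVC = €4 at x = 9. Since P = €169 ≥ min AVC, the firm produces.
MC = 85 - 36x + 3x^2. Setting P = MC and taking the root on the rising branch gives x* = 14.
TR = 169·14 = 2366. TC = 2156 + 406 = 2562. Profit = 2366 − 2562 = -€196.
That loss of €196 beats the €2156 the firm would lose by shutting down; producing recovers €1960 of fixed cost.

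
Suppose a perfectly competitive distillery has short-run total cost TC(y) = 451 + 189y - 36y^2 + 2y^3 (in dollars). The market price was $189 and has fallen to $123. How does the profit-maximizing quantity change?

Output falls from 12 to 11

AVC = 189 - 36y + 2y^2, minimized at y = 9 where min AVC = $27. MC = 189 - 72y + 6y^2.
At P = $189 ≥ min AVC, set P = MC on the rising branch: y = 12.
At P = $123 ≥ min AVC, set P = MC: y = 11. The firm stays open but cuts output.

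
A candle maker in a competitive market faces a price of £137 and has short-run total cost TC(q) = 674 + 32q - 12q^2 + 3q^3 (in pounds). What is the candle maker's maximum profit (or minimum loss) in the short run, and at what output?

Profit = -£224 at q = 5

AVC = 32 - 12q + 3q^2; min AVC = £20 at q = 2. Since P = £137 ≥ min AVC, the firm produces.
MC = 32 - 24q + 9q^2. Setting P = MC and taking the root on the rising branch gives q* = 5.
TR = 137·5 = 685. TC = 674 + 235 = 909. Profit = 685 − 909 = -£224.
By producing, the firm covers all variable cost plus £450 of fixed cost; shutting down would lose the full £674.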